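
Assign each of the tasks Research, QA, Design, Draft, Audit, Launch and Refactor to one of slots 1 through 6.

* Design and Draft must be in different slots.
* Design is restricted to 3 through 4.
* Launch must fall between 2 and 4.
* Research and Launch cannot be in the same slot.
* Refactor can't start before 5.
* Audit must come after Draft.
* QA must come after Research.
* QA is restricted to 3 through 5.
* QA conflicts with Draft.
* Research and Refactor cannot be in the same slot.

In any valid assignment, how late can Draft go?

5

Downstream work caps Draft at 5.
Draft at 5 is achievable: Audit in 6; Draft in 5; Refactor in 5; Launch in 2; QA in 3; Design in 3; Research in 1.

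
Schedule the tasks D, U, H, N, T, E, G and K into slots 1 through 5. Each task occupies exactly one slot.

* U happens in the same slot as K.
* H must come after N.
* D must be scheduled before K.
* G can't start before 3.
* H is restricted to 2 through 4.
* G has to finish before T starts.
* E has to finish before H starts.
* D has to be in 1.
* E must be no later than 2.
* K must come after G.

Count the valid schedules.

Splitting on U: it can be 4 (22), 5 (33). Listing each branch's schedules as (D, H, N, T, E, G, K):
U=4: (1,2,1,4,1,3,4) (1,2,1,5,1,3,4) (1,3,1,4,1,3,4) (1,3,1,4,2,3,4) (1,3,1,5,1,3,4) (1,3,1,5,2,3,4) (1,3,2,4,1,3,4) (1,3,2,4,2,3,4) (1,3,2,5,1,3,4) (1,3,2,5,2,3,4) (1,4,1,4,1,3,4) (1,4,1,4,2,3,4) (1,4,1,5,1,3,4) (1,4,1,5,2,3,4) (1,4,2,4,1,3,4) (1,4,2,4,2,3,4) (1,4,2,5,1,3,4) (1,4,2,5,2,3,4) (1,4,3,4,1,3,4) (1,4,3,4,2,3,4) (1,4,3,5,1,3,4) (1,4,3,5,2,3,4) — 22.
U=5: (1,2,1,4,1,3,5) (1,2,1,5,1,3,5) (1,2,1,5,1,4,5) (1,3,1,4,1,3,5) (1,3,1,4,2,3,5) (1,3,1,5,1,3,5) (1,3,1,5,1,4,5) (1,3,1,5,2,3,5) (1,3,1,5,2,4,5) (1,3,2,4,1,3,5) (1,3,2,4,2,3,5) (1,3,2,5,1,3,5) (1,3,2,5,1,4,5) (1,3,2,5,2,3,5) (1,3,2,5,2,4,5) (1,4,1,4,1,3,5) (1,4,1,4,2,3,5) (1,4,1,5,1,3,5) (1,4,1,5,1,4,5) (1,4,1,5,2,3,5) (1,4,1,5,2,4,5) (1,4,2,4,1,3,5) (1,4,2,4,2,3,5) (1,4,2,5,1,3,5) (1,4,2,5,1,4,5) (1,4,2,5,2,3,5) (1,4,2,5,2,4,5) (1,4,3,4,1,3,5) (1,4,3,4,2,3,5) (1,4,3,5,1,3,5) (1,4,3,5,1,4,5) (1,4,3,5,2,3,5) (1,4,3,5,2,4,5) — 33.
Summing: 22 + 33 = 55.

55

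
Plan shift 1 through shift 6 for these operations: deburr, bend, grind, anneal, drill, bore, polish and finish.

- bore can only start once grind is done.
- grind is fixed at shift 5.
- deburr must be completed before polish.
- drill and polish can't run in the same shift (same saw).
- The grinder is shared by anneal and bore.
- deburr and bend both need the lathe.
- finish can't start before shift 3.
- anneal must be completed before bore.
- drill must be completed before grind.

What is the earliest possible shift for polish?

Precedence pushes polish to at least shift 2.
polish at shift 2 is achievable: drill in shift 1, finish in shift 3, anneal in shift 1, polish in shift 2, bore in shift 6, bend in shift 2, deburr in shift 1, grind in shift 5.

shift 2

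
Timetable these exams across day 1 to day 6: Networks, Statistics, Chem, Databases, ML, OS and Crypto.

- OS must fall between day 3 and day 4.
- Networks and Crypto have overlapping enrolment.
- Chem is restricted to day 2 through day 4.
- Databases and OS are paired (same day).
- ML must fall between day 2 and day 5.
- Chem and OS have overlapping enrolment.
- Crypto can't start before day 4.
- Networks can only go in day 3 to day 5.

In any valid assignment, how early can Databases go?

Databases must be in the same day as OS, which can't be before day 3, so Databases is at least day 3; Databases must be in the same day as OS, which can't be after day 4, so Databases is at most day 4.
Databases at day 3 is achievable: Chem=day 2; Databases=day 3; Crypto=day 4; Statistics=day 1; Networks=day 3; ML=day 2; OS=day 3.

day 3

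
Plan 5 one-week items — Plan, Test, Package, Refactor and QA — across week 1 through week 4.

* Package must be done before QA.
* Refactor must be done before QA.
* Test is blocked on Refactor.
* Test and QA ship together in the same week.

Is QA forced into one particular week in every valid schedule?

No

QA can be week 2 (e.g. Refactor in week 1, QA in week 2, Package in week 1, Test in week 2, Plan in week 1) or week 3 (e.g. Test -> week 3, Plan -> week 1, Refactor -> week 1, QA -> week 3, Package -> week 1).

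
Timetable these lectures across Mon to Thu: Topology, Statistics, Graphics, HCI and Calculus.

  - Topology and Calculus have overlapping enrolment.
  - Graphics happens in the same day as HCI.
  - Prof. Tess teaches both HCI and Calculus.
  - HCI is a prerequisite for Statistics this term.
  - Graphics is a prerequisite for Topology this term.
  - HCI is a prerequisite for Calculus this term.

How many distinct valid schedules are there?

Splitting on Topology: it can be Tue (6), Wed (8), Thu (8). Listing each branch's schedules as (Statistics, Graphics, HCI, Calculus):
Topology=Tue: (Tue,Mon,Mon,Wed) (Tue,Mon,Mon,Thu) (Wed,Mon,Mon,Wed) (Wed,Mon,Mon,Thu) (Thu,Mon,Mon,Wed) (Thu,Mon,Mon,Thu) — 6.
Topology=Wed: (Tue,Mon,Mon,Tue) (Tue,Mon,Mon,Thu) (Wed,Mon,Mon,Tue) (Wed,Mon,Mon,Thu) (Wed,Tue,Tue,Thu) (Thu,Mon,Mon,Tue) (Thu,Mon,Mon,Thu) (Thu,Tue,Tue,Thu) — 8.
Topology=Thu: (Tue,Mon,Mon,Tue) (Tue,Mon,Mon,Wed) (Wed,Mon,Mon,Tue) (Wed,Mon,Mon,Wed) (Wed,Tue,Tue,Wed) (Thu,Mon,Mon,Tue) (Thu,Mon,Mon,Wed) (Thu,Tue,Tue,Wed) — 8.
Summing: 6 + 8 + 8 = 22.

22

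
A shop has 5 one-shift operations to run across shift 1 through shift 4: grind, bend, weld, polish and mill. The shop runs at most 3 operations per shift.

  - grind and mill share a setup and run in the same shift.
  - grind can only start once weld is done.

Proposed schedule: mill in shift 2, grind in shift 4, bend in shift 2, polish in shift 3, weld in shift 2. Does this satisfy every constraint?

grind can only start once weld is done — holds.
The shop runs at most 3 operations per shift — holds.
grind and mill share a setup and run in the same shift — violated.

Invalid. grind and mill share a setup and run in the same shift.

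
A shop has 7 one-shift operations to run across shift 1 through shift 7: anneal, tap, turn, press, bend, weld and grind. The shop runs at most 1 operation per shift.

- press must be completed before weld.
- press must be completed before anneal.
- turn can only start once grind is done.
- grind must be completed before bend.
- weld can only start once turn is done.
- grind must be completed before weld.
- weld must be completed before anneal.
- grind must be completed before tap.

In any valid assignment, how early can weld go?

shift 4

Precedence pushes weld to at least shift 3; downstream work caps weld at shift 6.
weld at shift 4 is achievable: weld=shift 4, anneal=shift 5, turn=shift 2, tap=shift 6, bend=shift 7, grind=shift 1, press=shift 3.
Nothing earlier works — the capacity limit rule out every shift before shift 4.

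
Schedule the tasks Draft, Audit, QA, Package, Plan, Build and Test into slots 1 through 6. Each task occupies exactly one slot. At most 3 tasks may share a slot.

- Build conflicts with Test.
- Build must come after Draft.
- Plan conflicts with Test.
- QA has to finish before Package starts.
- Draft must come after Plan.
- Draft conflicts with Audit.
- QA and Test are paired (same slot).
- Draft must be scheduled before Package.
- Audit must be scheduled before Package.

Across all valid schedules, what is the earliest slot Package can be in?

3

Precedence pushes Package to at least 3.
Package at 3 is achievable: Audit in 1; Package in 3; Draft in 2; QA in 2; Build in 3; Test in 2; Plan in 1.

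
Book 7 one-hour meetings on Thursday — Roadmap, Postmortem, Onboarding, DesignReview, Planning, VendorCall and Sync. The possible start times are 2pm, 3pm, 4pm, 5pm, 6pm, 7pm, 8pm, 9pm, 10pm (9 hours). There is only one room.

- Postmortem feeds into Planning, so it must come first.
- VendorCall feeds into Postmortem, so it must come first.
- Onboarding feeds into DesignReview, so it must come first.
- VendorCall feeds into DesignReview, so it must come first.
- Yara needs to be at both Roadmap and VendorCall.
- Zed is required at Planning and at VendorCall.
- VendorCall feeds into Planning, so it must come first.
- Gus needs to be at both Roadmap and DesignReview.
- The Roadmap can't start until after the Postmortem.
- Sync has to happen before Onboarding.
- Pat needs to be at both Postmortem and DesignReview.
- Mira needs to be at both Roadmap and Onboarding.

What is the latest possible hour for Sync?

8pm

Downstream work caps Sync at 8pm.
Sync at 8pm is achievable: Roadmap -> 5pm; Sync -> 8pm; Onboarding -> 9pm; Planning -> 4pm; Postmortem -> 3pm; DesignReview -> 10pm; VendorCall -> 2pm.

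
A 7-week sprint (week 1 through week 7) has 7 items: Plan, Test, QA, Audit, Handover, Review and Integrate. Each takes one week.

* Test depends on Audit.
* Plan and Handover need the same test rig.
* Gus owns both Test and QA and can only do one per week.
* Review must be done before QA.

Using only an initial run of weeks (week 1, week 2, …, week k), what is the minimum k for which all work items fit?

3 weeks

The precedence chain requires at least 2 distinct weeks.
Could 2 weeks be enough, i.e. nothing placed later than week 2? No: QA must come after Review (at week 1 or later) → {week 2}; Test must come after Audit (at week 1 or later) → {week 2}; QA can't share with Test (week 2) → nothing is left.
So 2 weeks is not enough.
3 works (last occupied week: week 3): for example Test -> week 2, Audit -> week 1, Handover -> week 2, Integrate -> week 1, Review -> week 1, Plan -> week 1, QA -> week 3.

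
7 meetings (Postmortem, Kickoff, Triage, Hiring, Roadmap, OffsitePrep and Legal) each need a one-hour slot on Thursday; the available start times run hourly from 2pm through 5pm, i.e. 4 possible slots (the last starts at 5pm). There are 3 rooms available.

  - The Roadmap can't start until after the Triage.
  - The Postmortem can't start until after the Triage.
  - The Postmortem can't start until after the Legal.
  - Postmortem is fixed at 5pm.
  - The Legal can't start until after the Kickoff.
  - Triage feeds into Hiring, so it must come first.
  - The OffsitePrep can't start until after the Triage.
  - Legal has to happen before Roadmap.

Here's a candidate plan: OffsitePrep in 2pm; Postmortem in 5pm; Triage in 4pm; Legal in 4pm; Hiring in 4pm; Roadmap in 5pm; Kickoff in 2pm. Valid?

No. The OffsitePrep can't start until after the Triage is not satisfied.

Postmortem is fixed at 5pm — holds.
Legal has to happen before Roadmap — holds.
The Legal can't start until after the Kickoff — holds.
The Postmortem can't start until after the Triage — holds.
Triage feeds into Hiring, so it must come first — violated.
The Roadmap can't start until after the Triage — holds.
The Postmortem can't start until after the Legal — holds.
The OffsitePrep can't start until after the Triage — violated.
There are 3 rooms available — holds.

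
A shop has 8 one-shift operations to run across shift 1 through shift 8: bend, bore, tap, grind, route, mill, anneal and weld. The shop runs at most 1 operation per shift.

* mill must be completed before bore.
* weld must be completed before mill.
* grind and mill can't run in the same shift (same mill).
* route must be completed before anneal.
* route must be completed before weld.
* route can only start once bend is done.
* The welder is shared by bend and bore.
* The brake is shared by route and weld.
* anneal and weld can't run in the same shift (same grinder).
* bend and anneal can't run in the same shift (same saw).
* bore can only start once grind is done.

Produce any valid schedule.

anneal in shift 7; route in shift 2; bore in shift 6; weld in shift 3; bend in shift 1; mill in shift 4; grind in shift 5; tap in shift 8

Checking: mill(shift 4) before bore(shift 6); route(shift 2) before anneal(shift 7); weld(shift 3) before mill(shift 4); bend(shift 1) before route(shift 2); route(shift 2) before weld(shift 3); grind(shift 5) before bore(shift 6); bend(shift 1) != bore(shift 6); bend(shift 1) != anneal(shift 7); grind(shift 5) != mill(shift 4); route(shift 2) != weld(shift 3); anneal(shift 7) != weld(shift 3); max 1 per shift (cap 1).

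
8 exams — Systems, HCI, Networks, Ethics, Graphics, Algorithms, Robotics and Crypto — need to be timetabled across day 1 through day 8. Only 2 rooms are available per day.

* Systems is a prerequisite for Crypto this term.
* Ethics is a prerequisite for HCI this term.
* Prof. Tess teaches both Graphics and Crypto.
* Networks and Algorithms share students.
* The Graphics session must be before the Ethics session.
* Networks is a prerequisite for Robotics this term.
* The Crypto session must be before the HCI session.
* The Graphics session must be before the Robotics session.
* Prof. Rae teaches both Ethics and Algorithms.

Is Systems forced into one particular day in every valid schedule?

Systems can be day 1 (e.g. Systems=day 1, Robotics=day 4, HCI=day 3, Networks=day 3, Algorithms=day 4, Graphics=day 1, Crypto=day 2, Ethics=day 2) or day 2 (e.g. Crypto in day 3, Networks in day 1, Systems in day 2, Graphics in day 1, Ethics in day 2, HCI in day 4, Robotics in day 3, Algorithms in day 4).

No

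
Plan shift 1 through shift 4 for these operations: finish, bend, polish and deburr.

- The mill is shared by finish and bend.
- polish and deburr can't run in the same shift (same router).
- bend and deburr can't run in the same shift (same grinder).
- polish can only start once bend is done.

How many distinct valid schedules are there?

Splitting on finish: it can be shift 1 (6), shift 2 (8), shift 3 (10), shift 4 (12). Listing each branch's schedules as (bend, polish, deburr) by shift number:
finish=shift 1: (2,3,1) (2,3,4) (2,4,1) (2,4,3) (3,4,1) (3,4,2) — 6.
finish=shift 2: (1,2,3) (1,2,4) (1,3,2) (1,3,4) (1,4,2) (1,4,3) (3,4,1) (3,4,2) — 8.
finish=shift 3: (1,2,3) (1,2,4) (1,3,2) (1,3,4) (1,4,2) (1,4,3) (2,3,1) (2,3,4) (2,4,1) (2,4,3) — 10.
finish=shift 4: (1,2,3) (1,2,4) (1,3,2) (1,3,4) (1,4,2) (1,4,3) (2,3,1) (2,3,4) (2,4,1) (2,4,3) (3,4,1) (3,4,2) — 12.
Summing: 6 + 8 + 10 + 12 = 36.

36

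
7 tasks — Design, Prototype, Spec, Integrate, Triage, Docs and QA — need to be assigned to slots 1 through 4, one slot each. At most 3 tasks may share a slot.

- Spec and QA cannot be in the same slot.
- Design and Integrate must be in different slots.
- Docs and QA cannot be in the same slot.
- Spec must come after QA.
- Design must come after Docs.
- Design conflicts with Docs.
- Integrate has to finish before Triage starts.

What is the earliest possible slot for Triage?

2

Precedence pushes Triage to at least 2.
Triage at 2 is achievable: Docs=1; Prototype=1; Design=2; Spec=3; QA=2; Triage=2; Integrate=1.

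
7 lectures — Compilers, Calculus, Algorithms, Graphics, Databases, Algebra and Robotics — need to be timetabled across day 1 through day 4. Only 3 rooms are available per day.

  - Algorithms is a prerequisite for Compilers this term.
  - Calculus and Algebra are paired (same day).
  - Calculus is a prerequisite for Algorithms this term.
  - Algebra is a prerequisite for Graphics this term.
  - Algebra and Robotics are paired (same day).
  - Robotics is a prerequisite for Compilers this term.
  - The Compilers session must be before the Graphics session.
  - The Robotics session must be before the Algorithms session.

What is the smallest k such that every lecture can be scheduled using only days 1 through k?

4

The precedence chain requires at least 4 distinct days.
With at most 3 per day and 7 lectures, at least 3 days are needed.
4 works (last occupied day: day 4): for example Compilers -> day 3; Robotics -> day 1; Databases -> day 2; Graphics -> day 4; Algebra -> day 1; Algorithms -> day 2; Calculus -> day 1.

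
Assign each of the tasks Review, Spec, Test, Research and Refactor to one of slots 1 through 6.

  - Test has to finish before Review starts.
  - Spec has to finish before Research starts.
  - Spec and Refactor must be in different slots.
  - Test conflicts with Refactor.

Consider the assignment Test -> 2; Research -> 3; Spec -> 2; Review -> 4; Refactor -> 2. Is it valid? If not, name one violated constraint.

Invalid. Test conflicts with Refactor.

Spec has to finish before Research starts — holds.
Test conflicts with Refactor — violated.
Test has to finish before Review starts — holds.
Spec and Refactor must be in different slots — violated.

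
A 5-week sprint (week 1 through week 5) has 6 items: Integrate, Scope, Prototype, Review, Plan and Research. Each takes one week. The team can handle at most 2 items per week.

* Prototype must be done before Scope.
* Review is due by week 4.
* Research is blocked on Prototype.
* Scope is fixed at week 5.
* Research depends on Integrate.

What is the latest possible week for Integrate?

Downstream work caps Integrate at week 4.
Integrate at week 4 is achievable: Plan -> week 2; Review -> week 1; Integrate -> week 4; Scope -> week 5; Research -> week 5; Prototype -> week 1.

week 4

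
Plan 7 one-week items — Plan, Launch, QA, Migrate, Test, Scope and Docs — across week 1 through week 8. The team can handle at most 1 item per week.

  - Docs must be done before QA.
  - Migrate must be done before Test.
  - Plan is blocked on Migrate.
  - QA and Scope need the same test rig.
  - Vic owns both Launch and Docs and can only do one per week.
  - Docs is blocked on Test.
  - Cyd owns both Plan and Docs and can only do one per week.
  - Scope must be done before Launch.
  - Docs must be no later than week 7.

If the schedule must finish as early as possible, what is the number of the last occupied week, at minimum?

The precedence chain requires at least 4 distinct weeks.
With at most 1 per week and 7 tasks, at least 7 weeks are needed.
7 works (last occupied week: week 7): for example Test -> week 2; Docs -> week 3; Launch -> week 6; Plan -> week 4; Scope -> week 5; Migrate -> week 1; QA -> week 7.

week 7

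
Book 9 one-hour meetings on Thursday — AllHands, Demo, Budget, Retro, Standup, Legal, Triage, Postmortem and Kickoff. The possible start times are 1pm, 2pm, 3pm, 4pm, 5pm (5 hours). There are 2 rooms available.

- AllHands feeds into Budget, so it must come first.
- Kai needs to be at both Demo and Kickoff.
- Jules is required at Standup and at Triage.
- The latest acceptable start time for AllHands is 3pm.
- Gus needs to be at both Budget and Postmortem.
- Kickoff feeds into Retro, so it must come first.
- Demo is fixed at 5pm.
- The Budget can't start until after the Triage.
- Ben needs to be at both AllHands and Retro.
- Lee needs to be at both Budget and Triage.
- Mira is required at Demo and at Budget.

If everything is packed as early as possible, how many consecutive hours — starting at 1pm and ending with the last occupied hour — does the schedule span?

5 hours

The precedence chain requires at least 2 distinct hours.
With at most 2 per hour and 9 meetings, at least 5 hours are needed.
Demo can't be placed before 5pm — that is hour 5 counting from 1pm — so the schedule must run through at least 5 hours.
5 works (last occupied hour: 5pm): for example Kickoff -> 2pm, Legal -> 4pm, Demo -> 5pm, Standup -> 3pm, Budget -> 2pm, Triage -> 1pm, Postmortem -> 4pm, AllHands -> 1pm, Retro -> 3pm.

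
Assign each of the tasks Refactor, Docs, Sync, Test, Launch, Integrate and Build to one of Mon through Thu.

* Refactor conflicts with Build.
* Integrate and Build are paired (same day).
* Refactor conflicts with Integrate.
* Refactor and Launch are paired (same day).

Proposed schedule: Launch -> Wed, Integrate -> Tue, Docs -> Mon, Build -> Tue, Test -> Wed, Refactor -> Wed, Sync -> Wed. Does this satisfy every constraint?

Integrate and Build are paired (same day) — holds.
Refactor and Launch are paired (same day) — holds.
Refactor conflicts with Build — holds.
Refactor conflicts with Integrate — holds.

Valid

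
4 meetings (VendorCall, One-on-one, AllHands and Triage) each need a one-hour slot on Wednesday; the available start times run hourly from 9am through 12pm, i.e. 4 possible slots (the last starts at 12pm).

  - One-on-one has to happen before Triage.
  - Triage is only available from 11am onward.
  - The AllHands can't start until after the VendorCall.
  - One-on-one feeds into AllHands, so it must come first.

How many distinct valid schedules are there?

25

Splitting on VendorCall: it can be 9am (11), 10am (9), 11am (5). Listing each branch's schedules as (One-on-one, AllHands, Triage):
VendorCall=9am: (9am,10am,11am) (9am,10am,12pm) (9am,11am,11am) (9am,11am,12pm) (9am,12pm,11am) (9am,12pm,12pm) (10am,11am,11am) (10am,11am,12pm) (10am,12pm,11am) (10am,12pm,12pm) (11am,12pm,12pm) — 11.
VendorCall=10am: (9am,11am,11am) (9am,11am,12pm) (9am,12pm,11am) (9am,12pm,12pm) (10am,11am,11am) (10am,11am,12pm) (10am,12pm,11am) (10am,12pm,12pm) (11am,12pm,12pm) — 9.
VendorCall=11am: (9am,12pm,11am) (9am,12pm,12pm) (10am,12pm,11am) (10am,12pm,12pm) (11am,12pm,12pm) — 5.
Summing: 11 + 9 + 5 = 25.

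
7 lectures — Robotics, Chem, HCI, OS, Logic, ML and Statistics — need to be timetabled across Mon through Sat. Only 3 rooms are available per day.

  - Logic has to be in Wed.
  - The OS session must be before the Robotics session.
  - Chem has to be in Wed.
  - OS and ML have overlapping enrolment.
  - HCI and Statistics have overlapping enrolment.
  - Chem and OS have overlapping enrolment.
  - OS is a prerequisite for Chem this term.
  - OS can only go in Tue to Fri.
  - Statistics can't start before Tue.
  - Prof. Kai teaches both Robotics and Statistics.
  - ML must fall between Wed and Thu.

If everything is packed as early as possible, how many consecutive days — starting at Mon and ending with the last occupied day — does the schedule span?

4 days

The precedence chain requires at least 2 distinct days.
With at most 3 per day and 7 lectures, at least 3 days are needed.
Chem can't be placed before Wed — that is day 3 counting from Mon — so the schedule must run through at least 3 days.
Could 3 days be enough, i.e. nothing placed later than Wed? No: Chem's window within 3 days is {Wed}; OS's window within 3 days is {Tue, Wed}; Logic's window within 3 days is {Wed}; ML's window within 3 days is {Wed}; OS must come before Chem (at Wed or earlier) → {Tue}; Robotics must come after OS (at Tue or later) → {Wed}; that puts Robotics, Chem, Logic and ML all in Wed — more than 3 per day.
So 3 days is not enough.
4 works (last occupied day: Thu): for example Chem in Wed; HCI in Mon; Robotics in Thu; Logic in Wed; ML in Wed; Statistics in Tue; OS in Tue.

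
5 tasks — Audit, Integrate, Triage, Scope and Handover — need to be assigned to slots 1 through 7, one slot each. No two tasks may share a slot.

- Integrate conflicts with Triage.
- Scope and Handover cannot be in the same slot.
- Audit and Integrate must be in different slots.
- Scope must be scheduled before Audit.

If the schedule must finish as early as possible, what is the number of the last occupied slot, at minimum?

5

The precedence chain requires at least 2 distinct slots.
With at most 1 per slot and 5 tasks, at least 5 slots are needed.
5 works (last occupied slot: 5): for example Scope in 1; Integrate in 3; Handover in 5; Audit in 2; Triage in 4.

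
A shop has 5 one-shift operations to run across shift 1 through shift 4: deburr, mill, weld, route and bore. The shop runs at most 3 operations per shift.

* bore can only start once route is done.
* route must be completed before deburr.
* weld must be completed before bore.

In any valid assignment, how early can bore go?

shift 2

Precedence pushes bore to at least shift 2.
bore at shift 2 is achievable: weld in shift 1; mill in shift 1; bore in shift 2; route in shift 1; deburr in shift 2.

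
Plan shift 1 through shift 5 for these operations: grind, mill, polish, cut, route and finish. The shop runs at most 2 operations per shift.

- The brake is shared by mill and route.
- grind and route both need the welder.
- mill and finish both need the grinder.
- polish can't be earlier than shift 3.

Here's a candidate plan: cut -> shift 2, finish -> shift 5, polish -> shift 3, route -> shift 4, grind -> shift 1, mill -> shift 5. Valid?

polish can't be earlier than shift 3 — holds.
mill and finish both need the grinder — violated.
grind and route both need the welder — holds.
The brake is shared by mill and route — holds.
The shop runs at most 2 operations per shift — holds.

No — it violates: mill and finish both need the grinder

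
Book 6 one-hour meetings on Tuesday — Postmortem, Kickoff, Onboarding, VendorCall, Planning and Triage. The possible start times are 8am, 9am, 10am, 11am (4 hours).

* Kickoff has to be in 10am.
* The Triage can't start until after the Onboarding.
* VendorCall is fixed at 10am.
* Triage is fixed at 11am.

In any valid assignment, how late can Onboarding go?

10am

Downstream work caps Onboarding at 10am.
Onboarding at 10am is achievable: Onboarding in 10am, Kickoff in 10am, VendorCall in 10am, Planning in 8am, Triage in 11am, Postmortem in 8am.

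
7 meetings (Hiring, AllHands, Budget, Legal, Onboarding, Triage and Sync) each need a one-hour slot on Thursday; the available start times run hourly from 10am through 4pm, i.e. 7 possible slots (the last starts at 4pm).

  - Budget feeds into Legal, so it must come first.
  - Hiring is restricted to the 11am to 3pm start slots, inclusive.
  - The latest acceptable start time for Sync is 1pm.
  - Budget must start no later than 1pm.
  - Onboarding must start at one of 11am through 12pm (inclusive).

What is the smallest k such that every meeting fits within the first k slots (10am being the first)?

2

The precedence chain requires at least 2 distinct slots.
2 works (last occupied slot: 11am): for example Triage -> 10am, Sync -> 10am, Onboarding -> 11am, AllHands -> 10am, Legal -> 11am, Hiring -> 11am, Budget -> 10am.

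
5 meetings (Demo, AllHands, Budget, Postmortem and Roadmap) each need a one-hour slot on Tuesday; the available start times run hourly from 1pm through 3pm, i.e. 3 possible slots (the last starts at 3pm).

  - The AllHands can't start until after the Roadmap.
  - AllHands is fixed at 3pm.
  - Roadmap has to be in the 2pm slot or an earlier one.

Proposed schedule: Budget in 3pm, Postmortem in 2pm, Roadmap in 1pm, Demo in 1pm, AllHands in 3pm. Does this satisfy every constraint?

Roadmap has to be in the 2pm slot or an earlier one — holds.
The AllHands can't start until after the Roadmap — holds.
AllHands is fixed at 3pm — holds.

Yes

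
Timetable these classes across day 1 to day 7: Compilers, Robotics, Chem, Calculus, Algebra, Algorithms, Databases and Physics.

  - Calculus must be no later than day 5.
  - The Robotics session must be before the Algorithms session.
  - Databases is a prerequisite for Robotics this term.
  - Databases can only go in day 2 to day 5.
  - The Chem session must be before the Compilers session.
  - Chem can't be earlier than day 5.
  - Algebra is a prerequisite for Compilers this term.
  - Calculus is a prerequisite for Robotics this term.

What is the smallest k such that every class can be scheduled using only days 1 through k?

6

The precedence chain requires at least 3 distinct days.
Propagating the time windows through the other constraints, Compilers can't land before day 6, so the schedule must run through at least day 6.
6 works (last occupied day: day 6): for example Physics in day 1; Algorithms in day 4; Calculus in day 1; Chem in day 5; Algebra in day 1; Compilers in day 6; Databases in day 2; Robotics in day 3.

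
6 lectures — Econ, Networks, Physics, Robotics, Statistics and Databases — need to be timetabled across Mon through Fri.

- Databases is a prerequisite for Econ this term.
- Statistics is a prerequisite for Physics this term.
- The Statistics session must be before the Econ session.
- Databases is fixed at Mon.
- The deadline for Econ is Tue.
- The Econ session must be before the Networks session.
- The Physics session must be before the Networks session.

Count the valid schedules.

30

Splitting on Networks: it can be Wed (5), Thu (10), Fri (15). Listing each branch's schedules as (Econ, Physics, Robotics, Statistics, Databases):
Networks=Wed: (Tue,Tue,Mon,Mon,Mon) (Tue,Tue,Tue,Mon,Mon) (Tue,Tue,Wed,Mon,Mon) (Tue,Tue,Thu,Mon,Mon) (Tue,Tue,Fri,Mon,Mon) — 5.
Networks=Thu: (Tue,Tue,Mon,Mon,Mon) (Tue,Tue,Tue,Mon,Mon) (Tue,Tue,Wed,Mon,Mon) (Tue,Tue,Thu,Mon,Mon) (Tue,Tue,Fri,Mon,Mon) (Tue,Wed,Mon,Mon,Mon) (Tue,Wed,Tue,Mon,Mon) (Tue,Wed,Wed,Mon,Mon) (Tue,Wed,Thu,Mon,Mon) (Tue,Wed,Fri,Mon,Mon) — 10.
Networks=Fri: (Tue,Tue,Mon,Mon,Mon) (Tue,Tue,Tue,Mon,Mon) (Tue,Tue,Wed,Mon,Mon) (Tue,Tue,Thu,Mon,Mon) (Tue,Tue,Fri,Mon,Mon) (Tue,Wed,Mon,Mon,Mon) (Tue,Wed,Tue,Mon,Mon) (Tue,Wed,Wed,Mon,Mon) (Tue,Wed,Thu,Mon,Mon) (Tue,Wed,Fri,Mon,Mon) (Tue,Thu,Mon,Mon,Mon) (Tue,Thu,Tue,Mon,Mon) (Tue,Thu,Wed,Mon,Mon) (Tue,Thu,Thu,Mon,Mon) (Tue,Thu,Fri,Mon,Mon) — 15.
Summing: 5 + 10 + 15 = 30.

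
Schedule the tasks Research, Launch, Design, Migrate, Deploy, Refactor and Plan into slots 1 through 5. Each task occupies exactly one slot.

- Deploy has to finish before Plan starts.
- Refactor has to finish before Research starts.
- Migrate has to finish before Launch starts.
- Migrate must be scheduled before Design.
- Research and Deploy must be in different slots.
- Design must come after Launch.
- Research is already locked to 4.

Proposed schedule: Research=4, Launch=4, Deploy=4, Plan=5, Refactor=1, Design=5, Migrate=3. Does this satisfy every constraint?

Refactor has to finish before Research starts — holds.
Deploy has to finish before Plan starts — holds.
Migrate has to finish before Launch starts — holds.
Research and Deploy must be in different slots — violated.
Research is already locked to 4 — holds.
Migrate must be scheduled before Design — holds.
Design must come after Launch — holds.

No — it violates: Research and Deploy must be in different slots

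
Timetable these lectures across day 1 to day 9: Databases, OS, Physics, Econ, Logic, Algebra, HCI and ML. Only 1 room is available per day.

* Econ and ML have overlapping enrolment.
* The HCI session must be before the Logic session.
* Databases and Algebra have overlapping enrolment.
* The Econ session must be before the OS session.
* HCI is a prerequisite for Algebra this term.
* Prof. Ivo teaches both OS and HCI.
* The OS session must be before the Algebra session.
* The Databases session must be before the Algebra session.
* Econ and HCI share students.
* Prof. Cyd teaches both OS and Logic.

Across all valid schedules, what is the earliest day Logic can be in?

day 2

Precedence pushes Logic to at least day 2.
Logic at day 2 is achievable: Databases in day 5, Econ in day 3, Algebra in day 6, OS in day 4, Logic in day 2, Physics in day 7, ML in day 8, HCI in day 1.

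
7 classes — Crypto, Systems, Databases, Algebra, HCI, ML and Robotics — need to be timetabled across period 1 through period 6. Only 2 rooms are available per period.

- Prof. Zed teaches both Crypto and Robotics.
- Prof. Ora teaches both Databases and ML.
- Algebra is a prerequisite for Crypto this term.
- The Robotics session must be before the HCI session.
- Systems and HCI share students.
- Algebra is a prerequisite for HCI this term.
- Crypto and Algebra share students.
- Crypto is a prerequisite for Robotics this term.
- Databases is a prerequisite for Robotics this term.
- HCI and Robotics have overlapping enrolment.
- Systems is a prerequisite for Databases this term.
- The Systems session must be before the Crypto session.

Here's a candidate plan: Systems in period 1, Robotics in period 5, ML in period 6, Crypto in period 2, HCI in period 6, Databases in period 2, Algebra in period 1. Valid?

Yes

Crypto and Algebra share students — holds.
Crypto is a prerequisite for Robotics this term — holds.
Prof. Ora teaches both Databases and ML — holds.
Prof. Zed teaches both Crypto and Robotics — holds.
The Systems session must be before the Crypto session — holds.
Systems is a prerequisite for Databases this term — holds.
Only 2 rooms are available per period — holds.
The Robotics session must be before the HCI session — holds.
Systems and HCI share students — holds.
Algebra is a prerequisite for Crypto this term — holds.
Algebra is a prerequisite for HCI this term — holds.
HCI and Robotics have overlapping enrolment — holds.
Databases is a prerequisite for Robotics this term — holds.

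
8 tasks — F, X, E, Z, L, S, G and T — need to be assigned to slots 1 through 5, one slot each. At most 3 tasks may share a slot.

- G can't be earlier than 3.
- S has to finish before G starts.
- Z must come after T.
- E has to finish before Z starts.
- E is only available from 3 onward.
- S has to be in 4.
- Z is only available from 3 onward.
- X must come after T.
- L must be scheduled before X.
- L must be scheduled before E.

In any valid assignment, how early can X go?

Precedence pushes X to at least 2.
X at 2 is achievable: L -> 1, E -> 3, F -> 1, Z -> 4, X -> 2, S -> 4, G -> 5, T -> 1.

2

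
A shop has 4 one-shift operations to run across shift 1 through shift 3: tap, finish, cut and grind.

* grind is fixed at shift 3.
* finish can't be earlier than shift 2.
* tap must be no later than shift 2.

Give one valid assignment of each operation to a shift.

grind=shift 3, finish=shift 2, cut=shift 1, tap=shift 1

Checking: grind=shift 3 in [shift 3,shift 3]; tap=shift 1 in [shift 1,shift 2]; finish=shift 2 in [shift 2,shift 3].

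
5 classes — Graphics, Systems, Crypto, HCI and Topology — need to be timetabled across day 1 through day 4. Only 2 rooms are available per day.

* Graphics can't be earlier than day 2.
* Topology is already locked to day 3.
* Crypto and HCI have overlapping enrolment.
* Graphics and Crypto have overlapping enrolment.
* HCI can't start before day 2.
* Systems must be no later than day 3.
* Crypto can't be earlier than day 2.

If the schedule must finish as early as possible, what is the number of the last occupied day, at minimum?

With at most 2 per day and 5 classes, at least 3 days are needed.
Topology can't be placed before day 3, so the schedule must run through at least day 3.
3 works (last occupied day: day 3): for example Crypto=day 3, HCI=day 2, Systems=day 1, Topology=day 3, Graphics=day 2.

3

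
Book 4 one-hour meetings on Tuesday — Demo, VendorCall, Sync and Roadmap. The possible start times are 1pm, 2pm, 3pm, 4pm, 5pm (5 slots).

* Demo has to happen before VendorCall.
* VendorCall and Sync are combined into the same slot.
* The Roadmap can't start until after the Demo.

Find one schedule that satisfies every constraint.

Sync in 2pm; Roadmap in 2pm; VendorCall in 2pm; Demo in 1pm

Checking: Demo(1pm) before VendorCall(2pm); Demo(1pm) before Roadmap(2pm); VendorCall = Sync = 2pm.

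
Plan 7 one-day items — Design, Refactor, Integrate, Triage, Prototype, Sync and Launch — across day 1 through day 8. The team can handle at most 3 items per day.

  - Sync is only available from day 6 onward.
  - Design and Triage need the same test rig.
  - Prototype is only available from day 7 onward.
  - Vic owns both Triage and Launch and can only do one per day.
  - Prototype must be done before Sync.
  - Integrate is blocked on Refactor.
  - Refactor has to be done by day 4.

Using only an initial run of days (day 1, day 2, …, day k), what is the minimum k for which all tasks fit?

The precedence chain requires at least 2 distinct days.
With at most 3 per day and 7 tasks, at least 3 days are needed.
Propagating the time windows through the other constraints, Sync can't land before day 8, so the schedule must run through at least day 8.
8 works (last occupied day: day 8): for example Integrate -> day 2, Launch -> day 1, Triage -> day 2, Refactor -> day 1, Design -> day 1, Prototype -> day 7, Sync -> day 8.

8 days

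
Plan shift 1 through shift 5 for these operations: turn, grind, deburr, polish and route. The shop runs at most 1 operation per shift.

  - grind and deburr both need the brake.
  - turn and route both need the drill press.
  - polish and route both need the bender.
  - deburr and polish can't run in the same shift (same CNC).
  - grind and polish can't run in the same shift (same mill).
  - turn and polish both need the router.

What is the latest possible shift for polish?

polish at shift 5 is achievable: grind in shift 2; turn in shift 1; polish in shift 5; route in shift 4; deburr in shift 3.

shift 5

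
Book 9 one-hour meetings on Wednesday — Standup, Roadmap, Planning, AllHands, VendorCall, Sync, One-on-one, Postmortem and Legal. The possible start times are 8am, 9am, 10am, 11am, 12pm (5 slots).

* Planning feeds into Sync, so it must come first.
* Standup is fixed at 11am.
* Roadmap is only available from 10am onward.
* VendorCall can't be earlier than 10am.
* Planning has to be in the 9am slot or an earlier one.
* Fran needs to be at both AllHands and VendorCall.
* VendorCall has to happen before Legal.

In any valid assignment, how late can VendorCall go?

VendorCall is available from 10am; downstream work caps VendorCall at 11am.
VendorCall at 11am is achievable: VendorCall -> 11am; Postmortem -> 8am; One-on-one -> 8am; Roadmap -> 10am; AllHands -> 8am; Sync -> 9am; Standup -> 11am; Legal -> 12pm; Planning -> 8am.

11am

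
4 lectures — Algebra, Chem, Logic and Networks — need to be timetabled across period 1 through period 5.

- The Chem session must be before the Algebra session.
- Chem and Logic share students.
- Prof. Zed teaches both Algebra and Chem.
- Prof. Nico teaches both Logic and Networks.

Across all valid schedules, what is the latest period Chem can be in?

Downstream work caps Chem at period 4.
Chem at period 4 is achievable: Chem in period 4, Networks in period 2, Algebra in period 5, Logic in period 1.

period 4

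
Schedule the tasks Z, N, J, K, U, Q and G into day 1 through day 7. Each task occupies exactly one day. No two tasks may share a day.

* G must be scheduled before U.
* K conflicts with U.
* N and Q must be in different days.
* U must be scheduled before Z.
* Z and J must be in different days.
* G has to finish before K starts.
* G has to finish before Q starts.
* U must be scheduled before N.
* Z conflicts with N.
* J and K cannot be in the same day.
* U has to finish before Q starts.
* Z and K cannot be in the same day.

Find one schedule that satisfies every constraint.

Z -> day 4; K -> day 6; U -> day 2; G -> day 1; J -> day 7; N -> day 5; Q -> day 3

Checking: U(day 2) before Q(day 3); U(day 2) before Z(day 4); G(day 1) before U(day 2); G(day 1) before Q(day 3); G(day 1) before K(day 6); U(day 2) before N(day 5); N(day 5) != Q(day 3); Z(day 4) != J(day 7); Z(day 4) != K(day 6); J(day 7) != K(day 6); Z(day 4) != N(day 5); K(day 6) != U(day 2); max 1 per day (cap 1).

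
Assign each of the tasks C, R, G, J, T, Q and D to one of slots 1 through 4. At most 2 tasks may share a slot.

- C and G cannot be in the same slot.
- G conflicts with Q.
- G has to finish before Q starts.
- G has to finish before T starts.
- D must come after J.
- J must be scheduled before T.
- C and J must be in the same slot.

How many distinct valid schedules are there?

36

Splitting on C: it can be 1 (21), 2 (13), 3 (2). Listing each branch's schedules as (R, G, J, T, Q, D):
C=1: (2,2,1,3,3,4) (2,2,1,3,4,3) (2,2,1,3,4,4) (2,2,1,4,3,3) (2,2,1,4,3,4) (2,2,1,4,4,3) (2,3,1,4,4,2) (2,3,1,4,4,3) (3,2,1,3,4,2) (3,2,1,3,4,4) (3,2,1,4,3,2) (3,2,1,4,3,4) (3,2,1,4,4,2) (3,2,1,4,4,3) (3,3,1,4,4,2) (4,2,1,3,3,2) (4,2,1,3,3,4) (4,2,1,3,4,2) (4,2,1,3,4,3) (4,2,1,4,3,2) (4,2,1,4,3,3) — 21.
C=2: (1,1,2,3,3,4) (1,1,2,3,4,3) (1,1,2,3,4,4) (1,1,2,4,3,3) (1,1,2,4,3,4) (1,1,2,4,4,3) (1,3,2,4,4,3) (3,1,2,3,4,4) (3,1,2,4,3,4) (3,1,2,4,4,3) (4,1,2,3,3,4) (4,1,2,3,4,3) (4,1,2,4,3,3) — 13.
C=3: (1,1,3,4,2,4) (2,1,3,4,2,4) — 2.
Summing: 21 + 13 + 2 = 36.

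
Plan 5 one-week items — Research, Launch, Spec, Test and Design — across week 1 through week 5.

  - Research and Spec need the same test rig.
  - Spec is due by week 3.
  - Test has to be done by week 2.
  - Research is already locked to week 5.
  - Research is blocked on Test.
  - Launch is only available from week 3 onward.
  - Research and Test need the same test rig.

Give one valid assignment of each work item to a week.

Research=week 5, Launch=week 3, Spec=week 1, Test=week 1, Design=week 1

Checking: Test(week 1) before Research(week 5); Research(week 5) != Test(week 1); Research(week 5) != Spec(week 1); Launch=week 3 in [week 3,week 5]; Research=week 5 in [week 5,week 5]; Test=week 1 in [week 1,week 2]; Spec=week 1 in [week 1,week 3].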